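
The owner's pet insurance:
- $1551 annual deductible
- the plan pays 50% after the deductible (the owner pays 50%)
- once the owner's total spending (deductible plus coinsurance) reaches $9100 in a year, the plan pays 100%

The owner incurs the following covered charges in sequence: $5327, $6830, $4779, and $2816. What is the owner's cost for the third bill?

#1 ($5327): $1551 finishes the deductible; $3776 goes to coinsurance; 50% of $3776 = $1888. Owner pays $3439; OOP now $3439.
#2 ($6830): 50% coinsurance on $6830 = $3415. Cost to owner: $3415. OOP to date $6854.
#3 ($4779): 50% coinsurance on $4779 = $2389.50. OOP would hit $9243.50 > $9100, so the cap limits the owner to $9100 − $6854 = $2246.

$2246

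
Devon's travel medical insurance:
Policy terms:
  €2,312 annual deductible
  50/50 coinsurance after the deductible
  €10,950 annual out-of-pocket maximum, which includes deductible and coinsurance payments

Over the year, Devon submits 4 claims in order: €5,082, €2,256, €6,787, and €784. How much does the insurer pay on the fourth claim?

Claim 1 (€5,082): €2,312 to deductible, leaving €2,770; coinsurance €2,770 × 50% = €1,385. Cost to traveler: €3,697. OOP to date €3,697. Insurer: €5,082 − €3,697 = €1,385.
Claim 2 (€2,256): 50% coinsurance on €2,256 = €1,128. Cost to traveler: €1,128. OOP to date €4,825. Insurer: €2,256 − €1,128 = €1,128.
Claim 3 (€6,787): deductible already satisfied, so traveler's share is 50% × €6,787 = €3,393.50. Traveler pays €3,393.50; OOP now €8,218.50. Insurer: €6,787 − €3,393.50 = €3,393.50.
Claim 4 (€784): deductible met; 50% of €784 = €392. Traveler pays €392; OOP now €8,610.50. Plan pays €784 − €392 = €392.

€392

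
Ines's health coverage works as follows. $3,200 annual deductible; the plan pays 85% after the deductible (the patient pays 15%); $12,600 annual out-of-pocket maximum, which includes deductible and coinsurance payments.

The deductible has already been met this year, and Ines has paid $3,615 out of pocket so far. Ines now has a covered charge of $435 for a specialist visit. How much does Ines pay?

$65.25

The deductible is already satisfied, so the full bill goes to coinsurance.
Patient's 15% share of $435 is $65.25.
Cumulative spending $3,615 + $65.25 = $3,680.25 stays under the $12,600 maximum.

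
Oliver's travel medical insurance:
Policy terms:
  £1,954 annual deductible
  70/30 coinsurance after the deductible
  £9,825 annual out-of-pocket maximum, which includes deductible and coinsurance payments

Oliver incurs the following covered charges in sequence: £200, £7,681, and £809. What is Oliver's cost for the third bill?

Claim 1 (£200): entire amount goes to the deductible. Cost to traveler: £200. OOP to date £200.
Claim 2 (£7,681): deductible takes £1,754, £5,927 remains; traveler's 30% is £1,778.10. Traveler owes £3,532.10 (running OOP £3,732.10).
Claim 3 (£809): deductible met; 30% of £809 = £242.70. Traveler owes £242.70 (running OOP £3,974.80).

£242.70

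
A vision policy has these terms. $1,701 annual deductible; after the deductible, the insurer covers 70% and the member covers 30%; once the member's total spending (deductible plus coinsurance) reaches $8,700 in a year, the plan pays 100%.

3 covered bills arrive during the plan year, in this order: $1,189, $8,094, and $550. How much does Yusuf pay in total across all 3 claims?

$4,140.60

#1 ($1,189): entire amount goes to the deductible. Member owes $1,189 (running OOP $1,189).
#2 ($8,094): $512 to deductible, leaving $7,582; member's 30% is $2,274.60. Member pays $2,786.60; OOP now $3,975.60.
#3 ($550): 30% coinsurance on $550 = $165. Member pays $165; OOP now $4,140.60.
Summing the member's payments: $1,189 + $2,786.60 + $165 = $4,140.60.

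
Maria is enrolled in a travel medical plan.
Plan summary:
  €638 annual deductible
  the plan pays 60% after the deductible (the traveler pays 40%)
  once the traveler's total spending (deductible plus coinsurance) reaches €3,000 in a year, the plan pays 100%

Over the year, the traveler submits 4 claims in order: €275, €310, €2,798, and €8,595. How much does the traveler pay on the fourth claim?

€1,264

#1 (€275): all of it applies to the deductible. Cost to traveler: €275. OOP to date €275.
#2 (€310): fully absorbed by the deductible. Cost to traveler: €310. OOP to date €585.
#3 (€2,798): €53 finishes the deductible; €2,745 goes to coinsurance; 40% of €2,745 = €1,098. Traveler owes €1,151 (running OOP €1,736).
#4 (€8,595): 40% coinsurance on €8,595 = €3,438. That would push OOP to €5,174, over the €3,000 cap, so traveler pays €3,000 − €1,736 = €1,264.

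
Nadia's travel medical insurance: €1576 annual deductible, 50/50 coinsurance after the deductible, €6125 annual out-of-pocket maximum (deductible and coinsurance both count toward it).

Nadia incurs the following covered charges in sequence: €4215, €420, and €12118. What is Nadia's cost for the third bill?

Bill 1, €4215: deductible takes €1576, €2639 remains; coinsurance €2639 × 50% = €1319.50. Traveler owes €2895.50 (running OOP €2895.50).
Bill 2, €420: deductible already satisfied, so traveler's share is 50% × €420 = €210. Traveler owes €210 (running OOP €3105.50).
Bill 3, €12118: 50% coinsurance on €12118 = €6059. Adding that to €3105.50 gives €9164.50, past the €6125 cap; traveler pays only €6125 − €3105.50 = €3019.50.

€3019.50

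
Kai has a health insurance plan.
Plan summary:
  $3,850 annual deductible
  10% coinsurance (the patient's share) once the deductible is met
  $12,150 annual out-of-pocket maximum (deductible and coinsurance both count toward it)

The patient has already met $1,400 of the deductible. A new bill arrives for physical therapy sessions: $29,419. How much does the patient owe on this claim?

$5,146.90

Deductible still to meet: $3,850 − $1,400 = $2,450.
That leaves $29,419 − $2,450 = $26,969 for coinsurance.
Patient's 10% share of $26,969 is $2,696.90.
That puts the patient's cost at $2,450 + $2,696.90 = $5,146.90 before any cap.
Total out-of-pocket so far would be $1,400 + $5,146.90 = $6,546.90, below the $12,150 cap — no reduction.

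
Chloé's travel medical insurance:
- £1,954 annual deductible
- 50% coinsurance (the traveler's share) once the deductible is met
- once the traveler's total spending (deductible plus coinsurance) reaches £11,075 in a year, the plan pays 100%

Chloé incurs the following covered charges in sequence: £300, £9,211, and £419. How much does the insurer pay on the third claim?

Claim 1 — £300: fully absorbed by the deductible. Cost to traveler: £300. OOP to date £300. Insurer: £300 − £300 = £0.
Claim 2 — £9,211: £1,654 finishes the deductible; £7,557 goes to coinsurance; coinsurance £7,557 × 50% = £3,778.50. Traveler owes £5,432.50 (running OOP £5,732.50). Plan pays £9,211 − £5,432.50 = £3,778.50.
Claim 3 — £419: 50% coinsurance on £419 = £209.50. Traveler owes £209.50 (running OOP £5,942). Insurer: £419 − £209.50 = £209.50.

£209.50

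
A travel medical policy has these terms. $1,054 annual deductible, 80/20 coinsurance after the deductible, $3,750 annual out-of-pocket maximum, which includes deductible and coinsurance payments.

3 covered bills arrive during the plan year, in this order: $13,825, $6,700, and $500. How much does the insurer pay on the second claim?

#1 ($13,825): $1,054 finishes the deductible; $12,771 goes to coinsurance; 20% of $12,771 = $2,554.20. Traveler pays $3,608.20; OOP now $3,608.20. Insurer: $13,825 − $3,608.20 = $10,216.80.
#2 ($6,700): 20% coinsurance on $6,700 = $1,340. Adding that to $3,608.20 gives $4,948.20, past the $3,750 cap; traveler pays only $3,750 − $3,608.20 = $141.80. Plan pays $6,700 − $141.80 = $6,558.20.

$6,558.20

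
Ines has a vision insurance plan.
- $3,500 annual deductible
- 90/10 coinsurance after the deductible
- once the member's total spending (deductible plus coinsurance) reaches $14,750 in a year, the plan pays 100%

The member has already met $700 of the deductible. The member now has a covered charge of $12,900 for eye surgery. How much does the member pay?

Deductible still to meet: $3,500 − $700 = $2,800.
That leaves $12,900 − $2,800 = $10,100 for coinsurance.
10% of $10,100 = $1,010 falls to the member.
Member responsibility before any cap: $2,800 + $1,010 = $3,810.
Year-to-date out-of-pocket becomes $700 + $3,810 = $4,510, still under the $14,750 maximum, so no cap applies.

$3,810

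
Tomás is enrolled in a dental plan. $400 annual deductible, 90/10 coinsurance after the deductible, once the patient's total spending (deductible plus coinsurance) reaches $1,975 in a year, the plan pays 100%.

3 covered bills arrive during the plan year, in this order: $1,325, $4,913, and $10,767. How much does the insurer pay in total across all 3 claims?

$15,030

#1 ($1,325): deductible takes $400, $925 remains; patient's 10% is $92.50. Patient owes $492.50 (running OOP $492.50). Plan pays $1,325 − $492.50 = $832.50.
#2 ($4,913): 10% coinsurance on $4,913 = $491.30. Patient pays $491.30; OOP now $983.80. Insurer: $4,913 − $491.30 = $4,421.70.
#3 ($10,767): 10% coinsurance on $10,767 = $1,076.70. That would push OOP to $2,060.50, over the $1,975 cap, so patient pays $1,975 − $983.80 = $991.20. Plan pays $10,767 − $991.20 = $9,775.80.
Insurer total = bills − patient's total = $17,005 − $1,975 = $15,030.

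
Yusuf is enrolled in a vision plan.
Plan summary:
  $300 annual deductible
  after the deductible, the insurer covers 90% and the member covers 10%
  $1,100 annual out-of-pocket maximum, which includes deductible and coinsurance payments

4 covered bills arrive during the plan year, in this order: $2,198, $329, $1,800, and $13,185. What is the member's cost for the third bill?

$180

#1 ($2,198): $300 to deductible, leaving $1,898; coinsurance $1,898 × 10% = $189.80. Member owes $489.80 (running OOP $489.80).
#2 ($329): 10% coinsurance on $329 = $32.90. Member pays $32.90; OOP now $522.70.
#3 ($1,800): deductible already satisfied, so member's share is 10% × $1,800 = $180. Member owes $180 (running OOP $702.70).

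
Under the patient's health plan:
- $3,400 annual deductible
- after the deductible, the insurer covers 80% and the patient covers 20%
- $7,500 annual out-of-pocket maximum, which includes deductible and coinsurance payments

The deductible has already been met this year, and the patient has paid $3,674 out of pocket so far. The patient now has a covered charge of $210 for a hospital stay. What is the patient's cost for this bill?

With the deductible met, the entire $210 is subject to coinsurance.
Patient's 20% share of $210 is $42.
Total out-of-pocket so far would be $3,674 + $42 = $3,716, below the $7,500 cap — no reduction.

$42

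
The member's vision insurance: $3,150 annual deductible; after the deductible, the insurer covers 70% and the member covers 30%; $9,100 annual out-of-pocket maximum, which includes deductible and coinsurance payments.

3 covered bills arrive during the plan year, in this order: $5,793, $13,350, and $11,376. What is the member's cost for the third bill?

#1 ($5,793): $3,150 finishes the deductible; $2,643 goes to coinsurance; coinsurance $2,643 × 30% = $792.90. Cost to member: $3,942.90. OOP to date $3,942.90.
#2 ($13,350): deductible already satisfied, so member's share is 30% × $13,350 = $4,005. Member owes $4,005 (running OOP $7,947.90).
#3 ($11,376): 30% coinsurance on $11,376 = $3,412.80. Adding that to $7,947.90 gives $11,360.70, past the $9,100 cap; member pays only $9,100 − $7,947.90 = $1,152.10.

$1,152.10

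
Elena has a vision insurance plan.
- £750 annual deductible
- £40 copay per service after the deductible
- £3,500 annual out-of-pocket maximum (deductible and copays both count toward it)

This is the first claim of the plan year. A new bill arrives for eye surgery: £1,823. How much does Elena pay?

£790

The full £750 deductible is still open; £750 of this bill applies to it.
The remaining £1,073 (= £1,823 − £750) moves to the copay.
Copay on this service: £40.
That puts the member's cost at £750 + £40 = £790 before any cap.
Cumulative spending £0 + £790 = £790 stays under the £3,500 maximum.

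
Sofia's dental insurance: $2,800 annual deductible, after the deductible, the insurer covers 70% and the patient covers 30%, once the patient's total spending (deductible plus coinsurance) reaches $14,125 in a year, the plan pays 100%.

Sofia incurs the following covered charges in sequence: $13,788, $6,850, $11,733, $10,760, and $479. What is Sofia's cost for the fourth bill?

$2,453.70

Claim 1 ($13,788): $2,800 finishes the deductible; $10,988 goes to coinsurance; patient's 30% is $3,296.40. Patient owes $6,096.40 (running OOP $6,096.40).
Claim 2 ($6,850): deductible already satisfied, so patient's share is 30% × $6,850 = $2,055. Patient pays $2,055; OOP now $8,151.40.
Claim 3 ($11,733): deductible already satisfied, so patient's share is 30% × $11,733 = $3,519.90. Cost to patient: $3,519.90. OOP to date $11,671.30.
Claim 4 ($10,760): deductible already satisfied, so patient's share is 30% × $10,760 = $3,228. OOP would hit $14,899.30 > $14,125, so the cap limits the patient to $14,125 − $11,671.30 = $2,453.70.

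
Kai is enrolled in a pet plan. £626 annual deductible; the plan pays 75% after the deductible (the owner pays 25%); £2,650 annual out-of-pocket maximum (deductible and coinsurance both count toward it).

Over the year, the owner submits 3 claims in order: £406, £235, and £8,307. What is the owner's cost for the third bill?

£2,020.25

Bill 1, £406: fully absorbed by the deductible. Owner pays £406; OOP now £406.
Bill 2, £235: £220 finishes the deductible; £15 goes to coinsurance; owner's 25% is £3.75. Owner pays £223.75; OOP now £629.75.
Bill 3, £8,307: 25% coinsurance on £8,307 = £2,076.75. OOP would hit £2,706.50 > £2,650, so the cap limits the owner to £2,650 − £629.75 = £2,020.25.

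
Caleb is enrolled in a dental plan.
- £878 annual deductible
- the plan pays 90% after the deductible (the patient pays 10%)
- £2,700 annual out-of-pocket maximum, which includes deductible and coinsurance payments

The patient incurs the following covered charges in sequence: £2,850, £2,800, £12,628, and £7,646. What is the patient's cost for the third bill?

Claim 1 (£2,850): deductible takes £878, £1,972 remains; coinsurance £1,972 × 10% = £197.20. Patient pays £1,075.20; OOP now £1,075.20.
Claim 2 (£2,800): deductible already satisfied, so patient's share is 10% × £2,800 = £280. Patient owes £280 (running OOP £1,355.20).
Claim 3 (£12,628): deductible already satisfied, so patient's share is 10% × £12,628 = £1,262.80. Cost to patient: £1,262.80. OOP to date £2,618.

£1,262.80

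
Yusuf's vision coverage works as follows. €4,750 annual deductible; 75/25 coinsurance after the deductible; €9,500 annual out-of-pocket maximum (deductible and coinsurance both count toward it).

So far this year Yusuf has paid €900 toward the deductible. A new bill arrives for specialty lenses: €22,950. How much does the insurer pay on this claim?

Deductible still to meet: €4,750 − €900 = €3,850.
After the €3,850 deductible portion, €22,950 − €3,850 = €19,100 is subject to coinsurance.
Member's 25% share of €19,100 is €4,775.
That puts the member's cost at €3,850 + €4,775 = €8,625 before any cap.
Adding €8,625 to the €900 already spent would give €9,525, which exceeds the €9,500 cap; the member pays just €9,500 − €900 = €8,600.
The insurer covers the remainder: €22,950 − €8,600 = €14,350.

€14,350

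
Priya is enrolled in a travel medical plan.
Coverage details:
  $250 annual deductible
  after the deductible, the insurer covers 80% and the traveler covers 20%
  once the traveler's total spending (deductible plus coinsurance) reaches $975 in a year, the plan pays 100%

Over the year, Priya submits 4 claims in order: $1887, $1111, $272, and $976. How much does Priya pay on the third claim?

$54.40

Claim 1 — $1887: $250 to deductible, leaving $1637; 20% of $1637 = $327.40. Traveler pays $577.40; OOP now $577.40.
Claim 2 — $1111: 20% coinsurance on $1111 = $222.20. Traveler pays $222.20; OOP now $799.60.
Claim 3 — $272: 20% coinsurance on $272 = $54.40. Traveler owes $54.40 (running OOP $854).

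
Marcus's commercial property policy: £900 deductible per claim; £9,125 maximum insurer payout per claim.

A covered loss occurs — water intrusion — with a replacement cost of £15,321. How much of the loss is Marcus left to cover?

After the deductible, £15,321 − £900 = £14,421 remains.
The £9,125 per-incident cap binds; insurer pays £9,125.
Business's share is the uncovered remainder: £15,321 − £9,125 = £6,196.

£6,196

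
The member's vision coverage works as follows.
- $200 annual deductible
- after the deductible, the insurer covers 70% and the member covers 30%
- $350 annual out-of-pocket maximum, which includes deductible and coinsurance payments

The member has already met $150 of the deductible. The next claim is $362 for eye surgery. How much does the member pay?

$143.60

$150 of the $200 deductible is already met, leaving $50.
That leaves $362 − $50 = $312 for coinsurance.
Member's 30% share of $312 is $93.60.
Member responsibility before any cap: $50 + $93.60 = $143.60.
Year-to-date out-of-pocket becomes $150 + $143.60 = $293.60, still under the $350 maximum, so no cap applies.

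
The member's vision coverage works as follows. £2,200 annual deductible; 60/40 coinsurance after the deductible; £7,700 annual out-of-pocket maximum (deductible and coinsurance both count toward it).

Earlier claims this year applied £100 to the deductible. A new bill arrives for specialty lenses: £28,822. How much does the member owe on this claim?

£100 of the £2,200 deductible is already met, leaving £2,100.
The remaining £26,722 (= £28,822 − £2,100) moves to coinsurance.
Coinsurance: £26,722 × 40% = £10,688.80.
Member responsibility before any cap: £2,100 + £10,688.80 = £12,788.80.
Adding £12,788.80 to the £100 already spent would give £12,888.80, which exceeds the £7,700 cap; the member pays just £7,700 − £100 = £7,600.

£7,600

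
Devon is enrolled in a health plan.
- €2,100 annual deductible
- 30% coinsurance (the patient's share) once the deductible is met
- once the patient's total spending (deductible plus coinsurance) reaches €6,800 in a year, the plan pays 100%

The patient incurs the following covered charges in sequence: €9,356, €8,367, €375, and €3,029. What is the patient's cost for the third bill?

Bill 1, €9,356: €2,100 finishes the deductible; €7,256 goes to coinsurance; patient's 30% is €2,176.80. Cost to patient: €4,276.80. OOP to date €4,276.80.
Bill 2, €8,367: deductible met; 30% of €8,367 = €2,510.10. Patient owes €2,510.10 (running OOP €6,786.90).
Bill 3, €375: deductible already satisfied, so patient's share is 30% × €375 = €112.50. Adding that to €6,786.90 gives €6,899.40, past the €6,800 cap; patient pays only €6,800 − €6,786.90 = €13.10.

€13.10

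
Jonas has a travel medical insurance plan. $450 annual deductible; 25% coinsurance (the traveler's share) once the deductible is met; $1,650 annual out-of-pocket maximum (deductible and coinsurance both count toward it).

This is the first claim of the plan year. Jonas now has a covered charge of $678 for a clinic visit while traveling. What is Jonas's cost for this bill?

Nothing has been paid toward the $450 deductible, so the first $450 of this charge is applied there.
That leaves $678 − $450 = $228 for coinsurance.
Traveler's 25% share of $228 is $57.
That puts the traveler's cost at $450 + $57 = $507 before any cap.
Year-to-date out-of-pocket becomes $0 + $507 = $507, still under the $1,650 maximum, so no cap applies.

$507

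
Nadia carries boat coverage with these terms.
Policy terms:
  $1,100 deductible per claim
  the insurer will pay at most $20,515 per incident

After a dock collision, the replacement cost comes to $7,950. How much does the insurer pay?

Less the $1,100 deductible: $7,950 − $1,100 = $6,850.
$6,850 ≤ $20,515, so the limit doesn't bind; insurer pays $6,850.

$6,850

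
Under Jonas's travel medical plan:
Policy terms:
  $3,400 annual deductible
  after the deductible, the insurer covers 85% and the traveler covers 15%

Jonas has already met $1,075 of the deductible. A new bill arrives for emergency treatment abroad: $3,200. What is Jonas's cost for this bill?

Deductible still to meet: $3,400 − $1,075 = $2,325.
After the $2,325 deductible portion, $3,200 − $2,325 = $875 is subject to coinsurance.
Traveler's 15% share of $875 is $131.25.
Traveler responsibility: $2,325 + $131.25 = $2,456.25.

$2,456.25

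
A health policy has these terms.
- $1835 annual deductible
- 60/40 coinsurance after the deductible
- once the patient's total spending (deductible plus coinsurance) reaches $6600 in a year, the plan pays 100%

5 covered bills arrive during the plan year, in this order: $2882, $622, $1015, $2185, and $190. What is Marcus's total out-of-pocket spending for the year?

$3858.60

Claim 1 — $2882: $1835 to deductible, leaving $1047; coinsurance $1047 × 40% = $418.80. Cost to patient: $2253.80. OOP to date $2253.80.
Claim 2 — $622: deductible already satisfied, so patient's share is 40% × $622 = $248.80. Cost to patient: $248.80. OOP to date $2502.60.
Claim 3 — $1015: deductible already satisfied, so patient's share is 40% × $1015 = $406. Patient owes $406 (running OOP $2908.60).
Claim 4 — $2185: deductible met; 40% of $2185 = $874. Patient pays $874; OOP now $3782.60.
Claim 5 — $190: 40% coinsurance on $190 = $76. Patient pays $76; OOP now $3858.60.
Summing the patient's payments: $2253.80 + $248.80 + $406 + $874 + $76 = $3858.60.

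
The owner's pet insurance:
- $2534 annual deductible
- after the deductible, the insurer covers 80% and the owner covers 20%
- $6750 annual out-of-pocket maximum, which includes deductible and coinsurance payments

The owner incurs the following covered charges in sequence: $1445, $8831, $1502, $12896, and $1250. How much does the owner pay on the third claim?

#1 ($1445): entire amount goes to the deductible. Owner owes $1445 (running OOP $1445).
#2 ($8831): $1089 finishes the deductible; $7742 goes to coinsurance; 20% of $7742 = $1548.40. Owner owes $2637.40 (running OOP $4082.40).
#3 ($1502): deductible met; 20% of $1502 = $300.40. Cost to owner: $300.40. OOP to date $4382.80.

$300.40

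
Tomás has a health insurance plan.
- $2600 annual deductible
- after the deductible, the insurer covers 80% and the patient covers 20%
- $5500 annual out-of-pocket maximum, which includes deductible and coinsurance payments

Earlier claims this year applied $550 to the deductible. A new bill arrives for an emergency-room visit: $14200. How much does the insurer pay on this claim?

$9720

Deductible still to meet: $2600 − $550 = $2050.
That leaves $14200 − $2050 = $12150 for coinsurance.
20% of $12150 = $2430 falls to the patient.
That puts the patient's cost at $2050 + $2430 = $4480 before any cap.
Year-to-date out-of-pocket becomes $550 + $4480 = $5030, still under the $5500 maximum, so no cap applies.
The plan picks up $14200 − $4480 = $9720.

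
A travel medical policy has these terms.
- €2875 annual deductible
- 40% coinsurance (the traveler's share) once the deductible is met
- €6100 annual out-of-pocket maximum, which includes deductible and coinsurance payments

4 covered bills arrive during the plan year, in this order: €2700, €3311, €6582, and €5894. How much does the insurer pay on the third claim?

€4611.40

Bill 1, €2700: entire amount goes to the deductible. Traveler pays €2700; OOP now €2700. Plan pays €2700 − €2700 = €0.
Bill 2, €3311: deductible takes €175, €3136 remains; coinsurance €3136 × 40% = €1254.40. Cost to traveler: €1429.40. OOP to date €4129.40. Insurer: €3311 − €1429.40 = €1881.60.
Bill 3, €6582: deductible met; 40% of €6582 = €2632.80. That would push OOP to €6762.20, over the €6100 cap, so traveler pays €6100 − €4129.40 = €1970.60. Plan pays €6582 − €1970.60 = €4611.40.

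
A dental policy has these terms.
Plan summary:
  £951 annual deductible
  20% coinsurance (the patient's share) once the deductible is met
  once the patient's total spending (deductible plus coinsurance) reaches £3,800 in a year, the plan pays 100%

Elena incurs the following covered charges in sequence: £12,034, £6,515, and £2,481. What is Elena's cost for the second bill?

#1 (£12,034): £951 to deductible, leaving £11,083; coinsurance £11,083 × 20% = £2,216.60. Patient pays £3,167.60; OOP now £3,167.60.
#2 (£6,515): 20% coinsurance on £6,515 = £1,303. Adding that to £3,167.60 gives £4,470.60, past the £3,800 cap; patient pays only £3,800 − £3,167.60 = £632.40.

£632.40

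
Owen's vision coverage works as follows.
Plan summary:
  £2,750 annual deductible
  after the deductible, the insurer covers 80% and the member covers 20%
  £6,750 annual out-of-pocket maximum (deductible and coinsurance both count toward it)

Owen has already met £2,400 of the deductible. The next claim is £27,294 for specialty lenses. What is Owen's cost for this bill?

£4,350

Remaining deductible: £2,750 − £2,400 = £350.
That leaves £27,294 − £350 = £26,944 for coinsurance.
Coinsurance: £26,944 × 20% = £5,388.80.
Member responsibility before any cap: £350 + £5,388.80 = £5,738.80.
That would bring total out-of-pocket to £8,138.80, past the £6,750 cap. The member is capped at £6,750 − £2,400 = £4,350 on this claim.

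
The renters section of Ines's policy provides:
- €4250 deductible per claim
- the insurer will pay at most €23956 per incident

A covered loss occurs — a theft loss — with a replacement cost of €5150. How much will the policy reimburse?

After the deductible, €5150 − €4250 = €900 remains.
That's under the €23956 cap, so the insurer reimburses the full €900.

€900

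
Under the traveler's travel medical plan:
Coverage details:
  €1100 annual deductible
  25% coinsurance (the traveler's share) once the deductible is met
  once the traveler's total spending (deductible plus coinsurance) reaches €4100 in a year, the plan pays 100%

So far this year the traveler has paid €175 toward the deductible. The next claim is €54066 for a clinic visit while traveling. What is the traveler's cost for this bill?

€175 of the €1100 deductible is already met, leaving €925.
That leaves €54066 − €925 = €53141 for coinsurance.
25% of €53141 = €13285.25 falls to the traveler.
That puts the traveler's cost at €925 + €13285.25 = €14210.25 before any cap.
Adding €14210.25 to the €175 already spent would give €14385.25, which exceeds the €4100 cap; the traveler pays just €4100 − €175 = €3925.

€3925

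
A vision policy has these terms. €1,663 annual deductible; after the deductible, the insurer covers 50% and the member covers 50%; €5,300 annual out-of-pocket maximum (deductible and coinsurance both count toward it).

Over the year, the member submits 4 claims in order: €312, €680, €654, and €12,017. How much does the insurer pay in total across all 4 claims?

€8,363

Bill 1, €312: fully absorbed by the deductible. Cost to member: €312. OOP to date €312. Plan pays €312 − €312 = €0.
Bill 2, €680: fully absorbed by the deductible. Member owes €680 (running OOP €992). Insurer: €680 − €680 = €0.
Bill 3, €654: entire amount goes to the deductible. Member pays €654; OOP now €1,646. Insurer: €654 − €654 = €0.
Bill 4, €12,017: €17 to deductible, leaving €12,000; 50% of €12,000 = €6,000. Claim cost before the cap: €17 + €6,000 = €6,017. Adding that to €1,646 gives €7,663, past the €5,300 cap; member pays only €5,300 − €1,646 = €3,654. Plan pays €12,017 − €3,654 = €8,363.
Insurer total: €0 + €0 + €0 + €8,363 = €8,363.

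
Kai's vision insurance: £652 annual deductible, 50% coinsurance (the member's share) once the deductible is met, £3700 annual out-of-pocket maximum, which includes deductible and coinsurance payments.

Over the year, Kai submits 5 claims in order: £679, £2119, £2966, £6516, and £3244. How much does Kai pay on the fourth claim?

£492

Claim 1 (£679): £652 to deductible, leaving £27; coinsurance £27 × 50% = £13.50. Cost to member: £665.50. OOP to date £665.50.
Claim 2 (£2119): deductible already satisfied, so member's share is 50% × £2119 = £1059.50. Cost to member: £1059.50. OOP to date £1725.
Claim 3 (£2966): deductible already satisfied, so member's share is 50% × £2966 = £1483. Cost to member: £1483. OOP to date £3208.
Claim 4 (£6516): 50% coinsurance on £6516 = £3258. OOP would hit £6466 > £3700, so the cap limits the member to £3700 − £3208 = £492.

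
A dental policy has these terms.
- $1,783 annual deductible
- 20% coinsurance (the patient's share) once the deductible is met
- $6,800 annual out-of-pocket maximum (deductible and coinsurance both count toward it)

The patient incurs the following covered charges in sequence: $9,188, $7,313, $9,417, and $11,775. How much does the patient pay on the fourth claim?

Claim 1 ($9,188): $1,783 to deductible, leaving $7,405; coinsurance $7,405 × 20% = $1,481. Patient pays $3,264; OOP now $3,264.
Claim 2 ($7,313): 20% coinsurance on $7,313 = $1,462.60. Patient owes $1,462.60 (running OOP $4,726.60).
Claim 3 ($9,417): deductible already satisfied, so patient's share is 20% × $9,417 = $1,883.40. Cost to patient: $1,883.40. OOP to date $6,610.
Claim 4 ($11,775): deductible already satisfied, so patient's share is 20% × $11,775 = $2,355. That would push OOP to $8,965, over the $6,800 cap, so patient pays $6,800 − $6,610 = $190.

$190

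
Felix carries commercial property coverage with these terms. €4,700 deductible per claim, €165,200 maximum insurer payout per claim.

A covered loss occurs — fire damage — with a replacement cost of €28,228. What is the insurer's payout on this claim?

After the deductible, €28,228 − €4,700 = €23,528 remains.
€23,528 is within the €165,200 limit, so the insurer pays €23,528.

€23,528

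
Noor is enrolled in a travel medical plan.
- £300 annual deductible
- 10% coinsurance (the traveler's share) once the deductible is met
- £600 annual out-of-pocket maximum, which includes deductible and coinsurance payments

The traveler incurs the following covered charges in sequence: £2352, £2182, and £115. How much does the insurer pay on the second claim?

Bill 1, £2352: £300 finishes the deductible; £2052 goes to coinsurance; 10% of £2052 = £205.20. Cost to traveler: £505.20. OOP to date £505.20. Plan pays £2352 − £505.20 = £1846.80.
Bill 2, £2182: deductible already satisfied, so traveler's share is 10% × £2182 = £218.20. Adding that to £505.20 gives £723.40, past the £600 cap; traveler pays only £600 − £505.20 = £94.80. Plan pays £2182 − £94.80 = £2087.20.

£2087.20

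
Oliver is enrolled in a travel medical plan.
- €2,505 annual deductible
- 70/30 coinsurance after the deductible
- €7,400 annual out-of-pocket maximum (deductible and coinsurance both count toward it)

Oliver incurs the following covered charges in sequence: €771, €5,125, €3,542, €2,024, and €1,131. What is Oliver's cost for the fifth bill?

€339.30

Bill 1, €771: entire amount goes to the deductible. Cost to traveler: €771. OOP to date €771.
Bill 2, €5,125: €1,734 finishes the deductible; €3,391 goes to coinsurance; 30% of €3,391 = €1,017.30. Traveler owes €2,751.30 (running OOP €3,522.30).
Bill 3, €3,542: deductible met; 30% of €3,542 = €1,062.60. Cost to traveler: €1,062.60. OOP to date €4,584.90.
Bill 4, €2,024: 30% coinsurance on €2,024 = €607.20. Traveler owes €607.20 (running OOP €5,192.10).
Bill 5, €1,131: 30% coinsurance on €1,131 = €339.30. Cost to traveler: €339.30. OOP to date €5,531.40.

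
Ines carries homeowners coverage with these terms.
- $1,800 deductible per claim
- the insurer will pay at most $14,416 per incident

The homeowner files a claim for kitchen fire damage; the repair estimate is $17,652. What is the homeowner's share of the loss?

$3,236

Subtract the deductible: $17,652 − $1,800 = $15,852.
The $14,416 per-incident cap binds; insurer pays $14,416.
Out of pocket: $17,652 − $14,416 = $3,236.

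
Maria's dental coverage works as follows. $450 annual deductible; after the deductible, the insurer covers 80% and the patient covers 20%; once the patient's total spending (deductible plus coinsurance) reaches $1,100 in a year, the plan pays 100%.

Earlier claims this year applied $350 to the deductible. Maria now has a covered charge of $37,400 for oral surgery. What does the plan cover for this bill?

Deductible still to meet: $450 − $350 = $100.
After the $100 deductible portion, $37,400 − $100 = $37,300 is subject to coinsurance.
Patient's 20% share of $37,300 is $7,460.
So the patient owes $100 + $7,460 = $7,560 before any cap.
Year-to-date out-of-pocket would reach $350 + $7,560 = $7,910, above the $1,100 maximum, so the patient pays only $1,100 − $350 = $750.
Insurer pays the balance: $37,400 − $750 = $36,650.

$36,650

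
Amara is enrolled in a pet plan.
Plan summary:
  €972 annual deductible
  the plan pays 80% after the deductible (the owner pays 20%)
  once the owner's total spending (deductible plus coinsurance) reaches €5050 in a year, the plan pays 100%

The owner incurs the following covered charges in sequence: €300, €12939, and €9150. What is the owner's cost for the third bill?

Claim 1 (€300): fully absorbed by the deductible. Owner owes €300 (running OOP €300).
Claim 2 (€12939): deductible takes €672, €12267 remains; 20% of €12267 = €2453.40. Cost to owner: €3125.40. OOP to date €3425.40.
Claim 3 (€9150): deductible met; 20% of €9150 = €1830. That would push OOP to €5255.40, over the €5050 cap, so owner pays €5050 − €3425.40 = €1624.60.

€1624.60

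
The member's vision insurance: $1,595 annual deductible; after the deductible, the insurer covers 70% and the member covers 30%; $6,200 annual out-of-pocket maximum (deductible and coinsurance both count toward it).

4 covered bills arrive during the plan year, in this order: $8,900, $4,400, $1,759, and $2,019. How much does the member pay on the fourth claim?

Claim 1 — $8,900: $1,595 finishes the deductible; $7,305 goes to coinsurance; 30% of $7,305 = $2,191.50. Cost to member: $3,786.50. OOP to date $3,786.50.
Claim 2 — $4,400: deductible already satisfied, so member's share is 30% × $4,400 = $1,320. Member pays $1,320; OOP now $5,106.50.
Claim 3 — $1,759: deductible met; 30% of $1,759 = $527.70. Cost to member: $527.70. OOP to date $5,634.20.
Claim 4 — $2,019: deductible already satisfied, so member's share is 30% × $2,019 = $605.70. Adding that to $5,634.20 gives $6,239.90, past the $6,200 cap; member pays only $6,200 − $5,634.20 = $565.80.

$565.80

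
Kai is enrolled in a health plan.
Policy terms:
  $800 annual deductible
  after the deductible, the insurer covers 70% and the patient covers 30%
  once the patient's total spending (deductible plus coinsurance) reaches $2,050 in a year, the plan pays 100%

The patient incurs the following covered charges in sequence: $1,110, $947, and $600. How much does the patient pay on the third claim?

$180

#1 ($1,110): $800 finishes the deductible; $310 goes to coinsurance; 30% of $310 = $93. Cost to patient: $893. OOP to date $893.
#2 ($947): deductible already satisfied, so patient's share is 30% × $947 = $284.10. Patient owes $284.10 (running OOP $1,177.10).
#3 ($600): deductible met; 30% of $600 = $180. Patient pays $180; OOP now $1,357.10.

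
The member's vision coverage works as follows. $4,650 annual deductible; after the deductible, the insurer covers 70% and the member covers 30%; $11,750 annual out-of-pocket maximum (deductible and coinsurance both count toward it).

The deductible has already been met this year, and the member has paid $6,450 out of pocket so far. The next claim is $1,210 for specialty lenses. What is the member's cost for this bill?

$363

With the deductible met, the entire $1,210 is subject to coinsurance.
30% of $1,210 = $363 falls to the member.
Year-to-date out-of-pocket becomes $6,450 + $363 = $6,813, still under the $11,750 maximum, so no cap applies.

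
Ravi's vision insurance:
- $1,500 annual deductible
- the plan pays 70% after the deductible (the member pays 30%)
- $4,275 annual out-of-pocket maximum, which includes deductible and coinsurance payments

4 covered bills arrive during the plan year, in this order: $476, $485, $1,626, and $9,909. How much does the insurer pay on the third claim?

Claim 1 ($476): all of it applies to the deductible. Member owes $476 (running OOP $476). Plan pays $476 − $476 = $0.
Claim 2 ($485): fully absorbed by the deductible. Cost to member: $485. OOP to date $961. Plan pays $485 − $485 = $0.
Claim 3 ($1,626): deductible takes $539, $1,087 remains; 30% of $1,087 = $326.10. Member owes $865.10 (running OOP $1,826.10). Plan pays $1,626 − $865.10 = $760.90.

$760.90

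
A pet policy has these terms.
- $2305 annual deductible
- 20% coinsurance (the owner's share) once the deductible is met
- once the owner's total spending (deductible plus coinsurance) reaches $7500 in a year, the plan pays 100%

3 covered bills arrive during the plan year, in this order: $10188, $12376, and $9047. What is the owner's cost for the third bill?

$1143.20

Claim 1 — $10188: deductible takes $2305, $7883 remains; 20% of $7883 = $1576.60. Cost to owner: $3881.60. OOP to date $3881.60.
Claim 2 — $12376: 20% coinsurance on $12376 = $2475.20. Owner pays $2475.20; OOP now $6356.80.
Claim 3 — $9047: deductible met; 20% of $9047 = $1809.40. OOP would hit $8166.20 > $7500, so the cap limits the owner to $7500 − $6356.80 = $1143.20.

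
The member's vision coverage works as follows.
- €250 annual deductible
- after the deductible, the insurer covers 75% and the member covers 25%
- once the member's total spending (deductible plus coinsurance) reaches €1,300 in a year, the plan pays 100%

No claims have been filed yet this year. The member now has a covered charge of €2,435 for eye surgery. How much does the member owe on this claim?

Nothing has been paid toward the €250 deductible, so the first €250 of this charge is applied there.
After the €250 deductible portion, €2,435 − €250 = €2,185 is subject to coinsurance.
Coinsurance: €2,185 × 25% = €546.25.
Member responsibility before any cap: €250 + €546.25 = €796.25.
Year-to-date out-of-pocket becomes €0 + €796.25 = €796.25, still under the €1,300 maximum, so no cap applies.

€796.25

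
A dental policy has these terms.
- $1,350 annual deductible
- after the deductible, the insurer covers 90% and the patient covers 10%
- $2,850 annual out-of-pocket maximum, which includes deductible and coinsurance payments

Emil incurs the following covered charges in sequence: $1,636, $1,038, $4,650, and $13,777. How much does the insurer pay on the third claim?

$4,185

Bill 1, $1,636: $1,350 to deductible, leaving $286; patient's 10% is $28.60. Patient pays $1,378.60; OOP now $1,378.60. Plan pays $1,636 − $1,378.60 = $257.40.
Bill 2, $1,038: deductible already satisfied, so patient's share is 10% × $1,038 = $103.80. Patient pays $103.80; OOP now $1,482.40. Insurer: $1,038 − $103.80 = $934.20.
Bill 3, $4,650: deductible already satisfied, so patient's share is 10% × $4,650 = $465. Patient pays $465; OOP now $1,947.40. Insurer: $4,650 − $465 = $4,185.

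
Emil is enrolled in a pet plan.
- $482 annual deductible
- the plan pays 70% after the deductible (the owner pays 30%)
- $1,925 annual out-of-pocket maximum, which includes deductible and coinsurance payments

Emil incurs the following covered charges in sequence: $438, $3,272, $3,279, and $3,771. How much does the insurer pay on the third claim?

#1 ($438): all of it applies to the deductible. Owner pays $438; OOP now $438. Plan pays $438 − $438 = $0.
#2 ($3,272): deductible takes $44, $3,228 remains; coinsurance $3,228 × 30% = $968.40. Cost to owner: $1,012.40. OOP to date $1,450.40. Insurer: $3,272 − $1,012.40 = $2,259.60.
#3 ($3,279): deductible met; 30% of $3,279 = $983.70. That would push OOP to $2,434.10, over the $1,925 cap, so owner pays $1,925 − $1,450.40 = $474.60. Plan pays $3,279 − $474.60 = $2,804.40.

$2,804.40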